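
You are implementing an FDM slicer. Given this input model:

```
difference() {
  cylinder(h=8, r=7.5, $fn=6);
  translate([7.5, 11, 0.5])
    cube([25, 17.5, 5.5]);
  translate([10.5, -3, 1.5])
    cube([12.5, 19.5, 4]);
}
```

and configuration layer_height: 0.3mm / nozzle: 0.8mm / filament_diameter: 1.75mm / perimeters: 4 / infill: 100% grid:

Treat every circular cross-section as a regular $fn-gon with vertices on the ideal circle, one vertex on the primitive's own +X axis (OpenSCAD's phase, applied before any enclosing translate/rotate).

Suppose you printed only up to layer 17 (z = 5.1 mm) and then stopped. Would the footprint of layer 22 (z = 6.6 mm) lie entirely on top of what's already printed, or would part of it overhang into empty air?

entirely on top

Compare the two slices. At z = 5.1: the r=7.5 cylinder contributes a regular 6-gon of circumradius 7.5 (area = (6/2)·7.500²·sin(360°/6) = 146.14 mm²); the cube at (7.5, 11) (footprint 25×17.5) is included at this height (area 437.50 mm²); the cube at (10.5, -3) is present — its section is the full 12.5×19.5 rectangle (area 243.75 mm²); After the difference (first − rest): starting from the r=7.5 cylinder (146.14 mm²), the 25×17.5 cube at (7.5, 11) misses the remaining region (no effect); the 12.5×19.5 cube at (10.5, -3) misses the remaining region (no effect) — area = 146.14 mm². At z = 6.6: the r=7.5 cylinder gives a regular 6-gon of circumradius 7.5 (constant along its height) (area = (6/2)·7.500²·sin(360°/6) = 146.14 mm²); the cube at (7.5, 11) does not reach this height (z outside [0.5, 6]); the cube at (10.5, -3) does not reach this height (z outside [1.5, 5.5]); After the difference (first − rest): none of the subtracted shapes is present at this height, so the r=7.5 cylinder is unchanged — area = 146.14 mm². Checking containment: the cross-section at z = 6.6 is a subset of the cross-section at z = 5.1.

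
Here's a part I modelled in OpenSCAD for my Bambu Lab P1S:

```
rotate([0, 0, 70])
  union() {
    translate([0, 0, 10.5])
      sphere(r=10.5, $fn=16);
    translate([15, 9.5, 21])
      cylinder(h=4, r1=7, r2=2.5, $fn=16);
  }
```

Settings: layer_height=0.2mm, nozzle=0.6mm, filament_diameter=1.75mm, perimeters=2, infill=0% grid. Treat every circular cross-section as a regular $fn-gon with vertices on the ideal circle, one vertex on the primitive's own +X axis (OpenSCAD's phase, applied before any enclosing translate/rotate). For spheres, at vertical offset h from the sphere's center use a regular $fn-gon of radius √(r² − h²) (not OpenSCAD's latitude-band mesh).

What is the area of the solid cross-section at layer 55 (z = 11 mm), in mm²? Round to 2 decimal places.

At z = 11 mm: the sphere: section is a regular 16-gon, circumradius = √(r²−h²) = √(10.5²−0.5²) = 10.488 (area = (16/2)·10.488²·sin(360°/16) = 336.76 mm²); the cone at (15, 9.5) is absent (z outside [21, 25]); Merging all regions: only the r=10.5 sphere is present, so the union is just that shape — area = 336.76 mm²; (rotated 70° about Z; rotation is an isometry so areas/perimeters/island counts are preserved). Overall, the cross-section is a single solid region. Net area = 336.76 mm².

336.76 mm²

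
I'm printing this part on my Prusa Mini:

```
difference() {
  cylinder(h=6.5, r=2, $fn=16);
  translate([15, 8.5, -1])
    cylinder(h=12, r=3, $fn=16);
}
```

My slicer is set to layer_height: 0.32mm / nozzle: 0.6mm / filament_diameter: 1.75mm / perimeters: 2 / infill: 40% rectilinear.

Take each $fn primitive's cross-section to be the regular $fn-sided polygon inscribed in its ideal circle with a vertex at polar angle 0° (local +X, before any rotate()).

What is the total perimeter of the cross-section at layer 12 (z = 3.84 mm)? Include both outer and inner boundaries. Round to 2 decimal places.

At z = 3.84 mm: the cylinder: section is a regular 16-gon, circumradius r=2 (perimeter = 2·16·2.000·sin(180°/16) = 12.49 mm); the cylinder at (15, 8.5): section is a regular 16-gon, circumradius r=3 (perimeter = 2·16·3.000·sin(180°/16) = 18.73 mm); Taking the first minus the rest: starting from the r=2 cylinder, the r=3 cylinder at (15, 8.5) misses the remaining region (no effect) — boundary = 12.49 mm. Overall, the cross-section is a single solid region. Total boundary length (outer) = 12.49 mm.

12.49 mm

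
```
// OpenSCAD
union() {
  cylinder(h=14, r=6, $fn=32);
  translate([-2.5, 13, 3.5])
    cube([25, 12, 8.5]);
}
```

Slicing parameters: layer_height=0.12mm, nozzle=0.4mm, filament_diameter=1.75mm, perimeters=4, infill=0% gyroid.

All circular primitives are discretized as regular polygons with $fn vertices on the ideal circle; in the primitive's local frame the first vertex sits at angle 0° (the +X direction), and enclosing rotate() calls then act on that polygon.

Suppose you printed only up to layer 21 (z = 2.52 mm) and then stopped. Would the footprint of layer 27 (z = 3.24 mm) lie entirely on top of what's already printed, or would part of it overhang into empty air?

entirely on top

Compare the two slices. At z = 2.52: the r=6 cylinder contributes a regular 32-gon of circumradius 6 (area = (32/2)·6.000²·sin(360°/32) = 112.37 mm²); the cube at (-2.5, 13) is not intersected at this z (z outside [3.5, 12]); Merging all regions: only the r=6 cylinder is present, so the union is just that shape — area = 112.37 mm². At z = 3.24: the cylinder: section is a regular 32-gon, circumradius r=6 (area = (32/2)·6.000²·sin(360°/32) = 112.37 mm²); the cube at (-2.5, 13) is not intersected at this z (z outside [3.5, 12]); Merging all regions: only the r=6 cylinder is present, so the union is just that shape — area = 112.37 mm². Checking containment: the cross-section at z = 3.24 is a subset of the cross-section at z = 2.52.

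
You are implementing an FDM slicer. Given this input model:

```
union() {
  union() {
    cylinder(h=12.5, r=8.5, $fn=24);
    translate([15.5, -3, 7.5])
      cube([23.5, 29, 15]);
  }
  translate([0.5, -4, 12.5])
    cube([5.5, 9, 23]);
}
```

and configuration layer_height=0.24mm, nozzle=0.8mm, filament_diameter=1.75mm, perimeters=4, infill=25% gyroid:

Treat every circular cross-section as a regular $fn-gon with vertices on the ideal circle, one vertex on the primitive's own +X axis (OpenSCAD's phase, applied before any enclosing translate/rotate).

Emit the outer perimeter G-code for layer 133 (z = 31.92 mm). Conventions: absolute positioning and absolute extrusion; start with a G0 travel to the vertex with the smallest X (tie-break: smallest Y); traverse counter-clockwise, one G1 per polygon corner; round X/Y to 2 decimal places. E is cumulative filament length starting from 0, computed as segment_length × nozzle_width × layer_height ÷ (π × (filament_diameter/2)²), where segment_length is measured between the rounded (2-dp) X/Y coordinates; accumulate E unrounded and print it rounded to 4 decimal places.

G0 X0.50 Y-4.00 Z31.92
G1 X6.00 Y-4.00 E0.4390
G1 X6.00 Y5.00 E1.1575
G1 X0.50 Y5.00 E1.5965
G1 X0.50 Y-4.00 E2.3149

At z = 31.92 mm: the cylinder does not reach this height (z outside [0, 12.5]); the cube at (15.5, -3) is not intersected at this z (z outside [7.5, 22.5]); Taking the union: nothing is present at this height; the 5.5×9 cube at (0.5, -4) contributes its full rectangle; Taking the union: only the 5.5×9 cube at (0.5, -4) is present, so the union is just that shape — 1 connected region. The outline is a single polygon with 4 vertices. Extrusion per mm of travel: 0.8 × 0.24 / (π × 0.875²) = 0.079824. Accumulating E over each segment gives final E = 2.3149.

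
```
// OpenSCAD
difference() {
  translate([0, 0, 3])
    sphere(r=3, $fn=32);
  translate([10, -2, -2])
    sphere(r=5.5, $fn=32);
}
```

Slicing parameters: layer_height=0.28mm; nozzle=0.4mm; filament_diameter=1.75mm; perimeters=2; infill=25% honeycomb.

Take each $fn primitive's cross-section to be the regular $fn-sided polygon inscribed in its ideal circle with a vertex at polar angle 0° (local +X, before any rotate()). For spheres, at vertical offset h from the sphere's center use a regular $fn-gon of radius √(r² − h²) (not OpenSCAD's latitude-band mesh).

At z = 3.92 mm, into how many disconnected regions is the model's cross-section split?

At z = 3.92 mm: the sphere: section is a regular 32-gon, circumradius = √(r²−h²) = √(3²−0.92²) = 2.855; the sphere at (10, -2) is not intersected at this z (|z−center|=5.920 > r=5.5); Taking the first minus the rest: none of the subtracted shapes is present at this height, so the r=3 sphere is unchanged — 1 connected region. The result has 1 disconnected region.

1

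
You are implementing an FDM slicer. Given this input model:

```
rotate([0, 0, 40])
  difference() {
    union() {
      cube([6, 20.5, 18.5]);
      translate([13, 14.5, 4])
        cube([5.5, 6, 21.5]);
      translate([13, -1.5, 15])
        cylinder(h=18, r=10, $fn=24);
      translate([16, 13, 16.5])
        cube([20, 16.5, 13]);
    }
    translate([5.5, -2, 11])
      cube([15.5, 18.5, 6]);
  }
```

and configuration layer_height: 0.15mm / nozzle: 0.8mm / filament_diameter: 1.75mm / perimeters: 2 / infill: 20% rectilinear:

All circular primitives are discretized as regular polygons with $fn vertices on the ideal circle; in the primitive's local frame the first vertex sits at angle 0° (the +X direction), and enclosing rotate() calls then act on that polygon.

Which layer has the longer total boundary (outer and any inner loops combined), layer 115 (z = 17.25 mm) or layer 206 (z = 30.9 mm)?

Layer 115 (z = 17.25): the 6×20.5 cube contributes its full rectangle (perimeter 53.00 mm); the cube at (13, 14.5) (footprint 5.5×6) is included at this height (perimeter 23.00 mm); the r=10 cylinder at (13, -1.5) gives a regular 24-gon of circumradius 10 (constant along its height) (perimeter = 2·24·10.000·sin(180°/24) = 62.65 mm); the cube at (16, 13) is present — its section is the full 20×16.5 rectangle (perimeter 73.00 mm); Combining (union): the regions partially overlap (shared area 24.98 mm²), so the edge portions inside another operand are dropped and the merged outline is re-measured after clipping — boundary = 179.82 mm; the cube at (5.5, -2) does not reach this height (z outside [11, 17]); Taking the first minus the rest: none of the subtracted shapes is present at this height, so the result so far is unchanged — boundary = 179.82 mm; (whole slice rotated 40° about Z — lengths, areas and connectivity unchanged). So its perimeter = 179.82 mm. Layer 206 (z = 30.9): the cube does not reach this height (z outside [0, 18.5]); the cube at (13, 14.5) is not intersected at this z (z outside [4, 25.5]); the cylinder at (13, -1.5): section is a regular 24-gon, circumradius r=10 (perimeter = 2·24·10.000·sin(180°/24) = 62.65 mm); the cube at (16, 13) is not intersected at this z (z outside [16.5, 29.5]); Combining (union): only the r=10 cylinder at (13, -1.5) is present, so the union is just that shape — boundary = 62.65 mm; the cube at (5.5, -2) is not intersected at this z (z outside [11, 17]); After the difference (first − rest): none of the subtracted shapes is present at this height, so the result so far is unchanged — boundary = 62.65 mm; (whole slice rotated 40° about Z — lengths, areas and connectivity unchanged). So its perimeter = 62.65 mm. Layer 115 is larger (179.82 vs 62.65 mm).

layer 115 (z = 17.25 mm)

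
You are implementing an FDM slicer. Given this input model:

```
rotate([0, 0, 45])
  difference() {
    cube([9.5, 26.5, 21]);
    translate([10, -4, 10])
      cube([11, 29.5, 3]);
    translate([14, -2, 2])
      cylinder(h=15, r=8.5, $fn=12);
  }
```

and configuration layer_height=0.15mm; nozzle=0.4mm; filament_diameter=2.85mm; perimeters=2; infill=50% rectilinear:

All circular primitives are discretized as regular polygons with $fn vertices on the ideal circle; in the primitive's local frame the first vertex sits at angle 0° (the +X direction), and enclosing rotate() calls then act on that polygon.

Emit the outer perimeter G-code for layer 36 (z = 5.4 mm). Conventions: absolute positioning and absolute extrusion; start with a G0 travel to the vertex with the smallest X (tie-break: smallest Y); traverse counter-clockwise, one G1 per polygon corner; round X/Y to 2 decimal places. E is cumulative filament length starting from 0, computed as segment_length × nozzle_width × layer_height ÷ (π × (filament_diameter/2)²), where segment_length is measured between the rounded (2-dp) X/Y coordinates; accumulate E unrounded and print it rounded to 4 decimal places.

G0 X-18.74 Y18.74 Z5.40
G1 X0.00 Y0.00 E0.2493
G1 X4.27 Y4.27 E0.3061
G1 X3.10 Y6.29 E0.3280
G1 X3.10 Y10.33 E0.3660
G1 X-12.02 Y25.46 E0.5672
G1 X-18.74 Y18.74 E0.6566

At z = 5.4 mm: the 9.5×26.5 cube contributes its full rectangle; the cube at (10, -4) is absent (z outside [10, 13]); the r=8.5 cylinder at (14, -2) gives a regular 12-gon of circumradius 8.5 (constant along its height); Taking the first minus the rest: starting from the 9.5×26.5 cube, the r=8.5 cylinder at (14, -2) partially overlaps it — only the 11.21 mm² overlap (of its 216.75 mm²) is removed, clipping the outline — 1 connected region; (whole slice rotated 45° about Z — lengths, areas and connectivity unchanged). The outline is a single polygon with 6 vertices. Extrusion per mm of travel: 0.4 × 0.15 / (π × 1.425²) = 0.009405. Accumulating E over each segment gives final E = 0.6566.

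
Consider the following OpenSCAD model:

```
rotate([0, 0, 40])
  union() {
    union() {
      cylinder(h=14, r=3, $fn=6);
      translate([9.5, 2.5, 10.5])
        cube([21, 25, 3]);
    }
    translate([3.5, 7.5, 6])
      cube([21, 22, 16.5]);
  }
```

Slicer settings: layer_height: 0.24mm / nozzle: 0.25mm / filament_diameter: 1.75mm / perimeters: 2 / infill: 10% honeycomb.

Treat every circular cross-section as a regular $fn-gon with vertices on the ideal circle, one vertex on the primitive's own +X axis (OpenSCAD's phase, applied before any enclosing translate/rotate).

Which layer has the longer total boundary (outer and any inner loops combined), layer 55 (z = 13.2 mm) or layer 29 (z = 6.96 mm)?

layer 55 (z = 13.2 mm)

Layer 55 (z = 13.2): the cylinder: section is a regular 6-gon, circumradius r=3 (perimeter = 2·6·3.000·sin(180°/6) = 18.00 mm); the cube at (9.5, 2.5) (footprint 21×25) is included at this height (perimeter 92.00 mm); Taking the union: the 2 present regions are separate (no shared area or edge), so areas and boundary lengths simply add and each stays a separate island — boundary = 110.00 mm; the cube at (3.5, 7.5) (footprint 21×22) is included at this height (perimeter 86.00 mm); Merging all regions: the regions partially overlap (shared area 300.00 mm²), so the edge portions inside another operand are dropped and the merged outline is re-measured after clipping — boundary = 126.00 mm; (rotated 40° about Z; rotation is an isometry so areas/perimeters/island counts are preserved). So its perimeter = 126.00 mm. Layer 29 (z = 6.96): the r=3 cylinder gives a regular 6-gon of circumradius 3 (constant along its height) (perimeter = 2·6·3.000·sin(180°/6) = 18.00 mm); the cube at (9.5, 2.5) is absent (z outside [10.5, 13.5]); Taking the union: only the r=3 cylinder is present, so the union is just that shape — boundary = 18.00 mm; the 21×22 cube at (3.5, 7.5) contributes its full rectangle (perimeter 86.00 mm); Combining (union): the 2 present regions are separate (no shared area or edge), so areas and boundary lengths simply add and each stays a separate island — boundary = 104.00 mm; (whole slice rotated 40° about Z — lengths, areas and connectivity unchanged). So its perimeter = 104.00 mm. Layer 55 is larger (126.00 vs 104.00 mm).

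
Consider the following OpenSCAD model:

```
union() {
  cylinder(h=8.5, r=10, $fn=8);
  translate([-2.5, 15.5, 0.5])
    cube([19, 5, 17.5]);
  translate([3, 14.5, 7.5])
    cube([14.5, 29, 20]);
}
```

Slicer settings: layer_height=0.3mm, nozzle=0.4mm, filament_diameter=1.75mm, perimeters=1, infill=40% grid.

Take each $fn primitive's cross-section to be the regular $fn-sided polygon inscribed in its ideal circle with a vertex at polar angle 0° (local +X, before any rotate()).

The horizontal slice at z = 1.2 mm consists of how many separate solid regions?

2

At z = 1.2 mm: the r=10 cylinder contributes a regular 8-gon of circumradius 10; the cube at (-2.5, 15.5) is present — its section is the full 19×5 rectangle; the cube at (3, 14.5) does not reach this height (z outside [7.5, 27.5]); Taking the union: the 2 present regions are separate (no shared area or edge), so areas and boundary lengths simply add and each stays a separate island — 2 connected regions. The result has 2 disconnected regions.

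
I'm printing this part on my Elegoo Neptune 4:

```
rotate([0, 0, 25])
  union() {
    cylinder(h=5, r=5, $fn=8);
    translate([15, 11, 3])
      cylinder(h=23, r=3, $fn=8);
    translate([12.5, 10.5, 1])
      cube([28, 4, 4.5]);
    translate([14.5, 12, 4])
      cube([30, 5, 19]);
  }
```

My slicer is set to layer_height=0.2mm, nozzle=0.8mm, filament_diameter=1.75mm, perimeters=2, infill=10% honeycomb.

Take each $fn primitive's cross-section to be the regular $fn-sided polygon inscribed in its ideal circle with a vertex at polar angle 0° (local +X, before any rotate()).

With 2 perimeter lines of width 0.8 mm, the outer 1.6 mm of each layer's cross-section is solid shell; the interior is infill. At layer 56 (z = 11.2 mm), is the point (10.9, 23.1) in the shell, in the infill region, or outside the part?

At z = 11.2 mm: the cylinder is not intersected at this z (z outside [0, 5]); the r=3 cylinder at (15, 11) contributes a regular 8-gon of circumradius 3; the cube at (12.5, 10.5) is not intersected at this z (z outside [1, 5.5]); the cube at (14.5, 12) (footprint 30×5) is included at this height; Taking the union: the regions partially overlap (shared area 4.52 mm²), so overlapping operands fuse into one piece — 1 connected region; (whole slice rotated 25° about Z — lengths, areas and connectivity unchanged). Overall, the cross-section is a single solid region. Undo the 25° rotation: the query point maps to (19.641, 16.329) in the un-rotated model frame. The nearest boundary edge runs (14.50, 17.00)→(44.50, 17.00); distance from the point to it = 0.67 mm. The point is inside the cross-section, 0.67 mm from the nearest boundary — within the 1.6 mm shell band (2 × 0.8).

shell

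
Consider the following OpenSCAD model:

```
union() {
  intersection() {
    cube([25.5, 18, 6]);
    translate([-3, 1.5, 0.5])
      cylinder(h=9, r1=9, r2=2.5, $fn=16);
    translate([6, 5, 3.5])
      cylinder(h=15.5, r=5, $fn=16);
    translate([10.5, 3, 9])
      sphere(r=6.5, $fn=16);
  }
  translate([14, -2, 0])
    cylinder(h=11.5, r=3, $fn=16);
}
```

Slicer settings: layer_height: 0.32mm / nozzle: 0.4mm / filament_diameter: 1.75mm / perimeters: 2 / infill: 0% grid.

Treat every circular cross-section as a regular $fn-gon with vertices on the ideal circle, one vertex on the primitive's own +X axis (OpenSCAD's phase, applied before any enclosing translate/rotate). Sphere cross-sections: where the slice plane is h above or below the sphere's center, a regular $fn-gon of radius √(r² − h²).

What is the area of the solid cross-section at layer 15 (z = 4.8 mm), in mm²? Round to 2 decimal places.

27.55 mm²

At z = 4.8 mm: the 25.5×18 cube contributes its full rectangle (area 459.00 mm²); the cone at (-3, 1.5): at t=0.478 of its height the radius interpolates to r₁+(r₂−r₁)t = 5.894, giving a regular 16-gon of that circumradius (area = (16/2)·5.894²·sin(360°/16) = 106.37 mm²); the r=5 cylinder at (6, 5) gives a regular 16-gon of circumradius 5 (constant along its height) (area = (16/2)·5.000²·sin(360°/16) = 76.54 mm²); the r=6.5 sphere at (10.5, 3) slices to a regular 16-gon of circumradius 4.961 (√(r²−h²) with h=4.2 from center) (area = (16/2)·4.961²·sin(360°/16) = 75.34 mm²); Taking the intersection: the cone at (-3, 1.5) partially overlaps the 25.5×18 cube; clipping to the common part keeps 14.05 mm²; the r=5 cylinder at (6, 5) partially overlaps the running intersection; clipping to the common part keeps 3.53 mm²; the r=6.5 sphere at (10.5, 3) does not overlap the running intersection (empty) — nothing remains; the cylinder at (14, -2): section is a regular 16-gon, circumradius r=3 (area = (16/2)·3.000²·sin(360°/16) = 27.55 mm²); Taking the union: only the r=3 cylinder at (14, -2) is present, so the union is just that shape — area = 27.55 mm². Overall, the cross-section is a single solid region. Net area = 27.55 mm².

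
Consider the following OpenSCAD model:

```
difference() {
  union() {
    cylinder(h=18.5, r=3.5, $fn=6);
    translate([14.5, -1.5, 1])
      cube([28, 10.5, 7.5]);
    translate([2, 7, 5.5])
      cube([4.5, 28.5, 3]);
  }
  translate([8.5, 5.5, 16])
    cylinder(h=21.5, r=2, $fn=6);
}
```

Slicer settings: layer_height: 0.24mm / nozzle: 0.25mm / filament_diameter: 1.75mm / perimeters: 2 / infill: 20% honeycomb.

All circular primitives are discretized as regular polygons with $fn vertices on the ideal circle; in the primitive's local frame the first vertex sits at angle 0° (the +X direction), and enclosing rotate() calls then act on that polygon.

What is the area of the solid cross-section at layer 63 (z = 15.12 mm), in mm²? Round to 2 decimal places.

At z = 15.12 mm: the r=3.5 cylinder contributes a regular 6-gon of circumradius 3.5 (area = (6/2)·3.500²·sin(360°/6) = 31.83 mm²); the cube at (14.5, -1.5) is absent (z outside [1, 8.5]); the cube at (2, 7) is not intersected at this z (z outside [5.5, 8.5]); Merging all regions: only the r=3.5 cylinder is present, so the union is just that shape — area = 31.83 mm²; the cylinder at (8.5, 5.5) does not reach this height (z outside [16, 37.5]); Taking the first minus the rest: none of the subtracted shapes is present at this height, so that combined region is unchanged — area = 31.83 mm². Overall, the cross-section is a single solid region. Net area = 31.83 mm².

31.83 mm²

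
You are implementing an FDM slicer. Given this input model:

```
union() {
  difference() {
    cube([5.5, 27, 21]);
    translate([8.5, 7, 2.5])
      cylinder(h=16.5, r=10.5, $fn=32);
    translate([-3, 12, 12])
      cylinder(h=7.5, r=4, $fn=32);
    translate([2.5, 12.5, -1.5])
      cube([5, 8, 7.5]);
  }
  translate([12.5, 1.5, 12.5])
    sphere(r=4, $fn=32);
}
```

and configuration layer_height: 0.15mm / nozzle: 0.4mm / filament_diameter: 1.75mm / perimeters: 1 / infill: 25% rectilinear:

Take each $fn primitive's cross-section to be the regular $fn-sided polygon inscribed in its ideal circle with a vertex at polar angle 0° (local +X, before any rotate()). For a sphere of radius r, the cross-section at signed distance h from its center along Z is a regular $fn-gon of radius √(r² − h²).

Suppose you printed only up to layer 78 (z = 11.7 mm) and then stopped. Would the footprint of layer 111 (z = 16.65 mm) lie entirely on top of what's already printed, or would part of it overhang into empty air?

Compare the two slices. At z = 11.7: the cube (footprint 5.5×27) is included at this height (area 148.50 mm²); the cylinder at (8.5, 7): section is a regular 32-gon, circumradius r=10.5 (area = (32/2)·10.500²·sin(360°/32) = 344.14 mm²); the cylinder at (-3, 12) is not intersected at this z (z outside [12, 19.5]); the cube at (2.5, 12.5) is absent (z outside [-1.5, 6]); Subtracting the remaining from the first: starting from the 5.5×27 cube (148.50 mm²), the r=10.5 cylinder at (8.5, 7) partially overlaps it — only the 85.07 mm² overlap (of its 344.14 mm²) is removed, clipping the outline — area = 63.43 mm²; the sphere at (12.5, 1.5): section is a regular 32-gon, circumradius = √(r²−h²) = √(4²−0.8²) = 3.919 (area = (32/2)·3.919²·sin(360°/32) = 47.95 mm²); Merging all regions: the 2 present regions are separate (no shared area or edge), so areas and boundary lengths simply add and each stays a separate island — area = 111.37 mm². At z = 16.65: the 5.5×27 cube contributes its full rectangle (area 148.50 mm²); the r=10.5 cylinder at (8.5, 7) gives a regular 32-gon of circumradius 10.5 (constant along its height) (area = (32/2)·10.500²·sin(360°/32) = 344.14 mm²); the r=4 cylinder at (-3, 12) gives a regular 32-gon of circumradius 4 (constant along its height) (area = (32/2)·4.000²·sin(360°/32) = 49.94 mm²); the cube at (2.5, 12.5) is not intersected at this z (z outside [-1.5, 6]); Subtracting the remaining from the first: starting from the 5.5×27 cube (148.50 mm²), the r=10.5 cylinder at (8.5, 7) partially overlaps it — only the 85.07 mm² overlap (of its 344.14 mm²) is removed, clipping the outline; the r=4 cylinder at (-3, 12) partially overlaps it — only the 0.44 mm² overlap (of its 49.94 mm²) is removed, clipping the outline — area = 62.98 mm²; the sphere at (12.5, 1.5) does not reach this height (|z−center|=4.150 > r=4); Merging all regions: only the result so far is present, so the union is just that shape — area = 62.98 mm². Checking containment: the cross-section at z = 16.65 is a subset of the cross-section at z = 11.7.

entirely on top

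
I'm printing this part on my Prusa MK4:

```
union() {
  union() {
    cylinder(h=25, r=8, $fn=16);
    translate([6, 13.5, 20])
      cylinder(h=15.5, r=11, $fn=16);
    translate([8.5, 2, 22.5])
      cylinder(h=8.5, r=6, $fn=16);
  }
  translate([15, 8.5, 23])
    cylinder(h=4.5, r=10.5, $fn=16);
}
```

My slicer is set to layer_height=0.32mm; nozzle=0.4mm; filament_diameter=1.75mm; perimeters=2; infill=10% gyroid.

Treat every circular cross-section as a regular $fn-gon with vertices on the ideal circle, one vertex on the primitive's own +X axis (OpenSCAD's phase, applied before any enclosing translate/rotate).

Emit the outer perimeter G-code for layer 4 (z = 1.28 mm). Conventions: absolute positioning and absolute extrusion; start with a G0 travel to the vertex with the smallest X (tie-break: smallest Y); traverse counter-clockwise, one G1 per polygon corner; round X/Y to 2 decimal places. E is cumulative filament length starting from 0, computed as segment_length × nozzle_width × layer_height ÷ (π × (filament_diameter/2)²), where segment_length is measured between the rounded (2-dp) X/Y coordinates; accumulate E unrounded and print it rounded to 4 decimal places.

At z = 1.28 mm: the r=8 cylinder gives a regular 16-gon of circumradius 8 (constant along its height); the cylinder at (6, 13.5) does not reach this height (z outside [20, 35.5]); the cylinder at (8.5, 2) is absent (z outside [22.5, 31]); Merging all regions: only the r=8 cylinder is present, so the union is just that shape — 1 connected region; the cylinder at (15, 8.5) is absent (z outside [23, 27.5]); Merging all regions: only the result so far is present, so the union is just that shape — 1 connected region. The outline is a single polygon with 16 vertices. Extrusion per mm of travel: 0.4 × 0.32 / (π × 0.875²) = 0.053216. Accumulating E over each segment gives final E = 2.6579.

G0 X-8.00 Y0.00 Z1.28
G1 X-7.39 Y-3.06 E0.1660
G1 X-5.66 Y-5.66 E0.3322
G1 X-3.06 Y-7.39 E0.4984
G1 X0.00 Y-8.00 E0.6645
G1 X3.06 Y-7.39 E0.8305
G1 X5.66 Y-5.66 E0.9967
G1 X7.39 Y-3.06 E1.1629
G1 X8.00 Y0.00 E1.3290
G1 X7.39 Y3.06 E1.4950
G1 X5.66 Y5.66 E1.6612
G1 X3.06 Y7.39 E1.8274
G1 X0.00 Y8.00 E1.9934
G1 X-3.06 Y7.39 E2.1595
G1 X-5.66 Y5.66 E2.3257
G1 X-7.39 Y3.06 E2.4919
G1 X-8.00 Y0.00 E2.6579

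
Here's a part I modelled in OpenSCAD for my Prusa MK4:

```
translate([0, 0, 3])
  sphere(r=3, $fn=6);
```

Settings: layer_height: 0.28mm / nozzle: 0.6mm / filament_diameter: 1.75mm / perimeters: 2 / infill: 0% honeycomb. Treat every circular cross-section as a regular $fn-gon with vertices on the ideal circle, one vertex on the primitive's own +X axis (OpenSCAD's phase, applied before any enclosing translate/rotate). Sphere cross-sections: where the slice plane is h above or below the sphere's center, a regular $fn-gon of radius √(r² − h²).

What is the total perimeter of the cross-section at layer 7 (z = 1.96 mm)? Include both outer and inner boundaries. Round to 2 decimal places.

16.88 mm

At z = 1.96 mm: the sphere: section is a regular 6-gon, circumradius = √(r²−h²) = √(3²−1.04²) = 2.814 (perimeter = 2·6·2.814·sin(180°/6) = 16.88 mm). Overall, the cross-section is a single solid region. Total boundary length (outer) = 16.88 mm.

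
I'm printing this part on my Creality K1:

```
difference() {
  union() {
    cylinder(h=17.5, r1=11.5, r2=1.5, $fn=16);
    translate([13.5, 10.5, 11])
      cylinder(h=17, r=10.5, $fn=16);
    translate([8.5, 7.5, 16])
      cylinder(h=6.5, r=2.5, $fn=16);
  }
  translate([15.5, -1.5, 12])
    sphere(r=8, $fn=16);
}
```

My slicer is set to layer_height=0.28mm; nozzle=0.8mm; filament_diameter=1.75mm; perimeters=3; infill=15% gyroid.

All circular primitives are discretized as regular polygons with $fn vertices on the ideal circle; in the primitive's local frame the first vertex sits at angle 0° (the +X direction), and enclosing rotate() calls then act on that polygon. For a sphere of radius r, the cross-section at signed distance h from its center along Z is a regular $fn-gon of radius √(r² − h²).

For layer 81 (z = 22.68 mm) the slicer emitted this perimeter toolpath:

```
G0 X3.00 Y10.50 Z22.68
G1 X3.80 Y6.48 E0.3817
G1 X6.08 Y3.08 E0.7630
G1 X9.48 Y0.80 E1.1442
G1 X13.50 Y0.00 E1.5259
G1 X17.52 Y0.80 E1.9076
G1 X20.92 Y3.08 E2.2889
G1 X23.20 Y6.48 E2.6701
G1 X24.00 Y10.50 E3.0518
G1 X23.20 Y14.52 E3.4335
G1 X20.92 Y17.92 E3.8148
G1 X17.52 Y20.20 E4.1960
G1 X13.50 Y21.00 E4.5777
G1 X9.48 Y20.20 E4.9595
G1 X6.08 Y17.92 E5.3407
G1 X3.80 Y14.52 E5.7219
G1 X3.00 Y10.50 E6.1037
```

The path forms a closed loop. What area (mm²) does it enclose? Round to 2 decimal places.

Apply the shoelace formula to the sequence of (X, Y) vertices; enclosed area = 337.42 mm².

337.42 mm²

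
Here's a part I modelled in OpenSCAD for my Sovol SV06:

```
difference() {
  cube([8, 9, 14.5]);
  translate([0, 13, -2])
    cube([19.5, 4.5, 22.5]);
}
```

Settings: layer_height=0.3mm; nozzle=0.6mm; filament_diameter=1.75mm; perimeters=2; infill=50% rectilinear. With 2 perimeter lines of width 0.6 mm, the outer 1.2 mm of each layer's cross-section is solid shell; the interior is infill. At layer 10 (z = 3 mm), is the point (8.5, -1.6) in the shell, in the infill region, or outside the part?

At z = 3 mm: the 8×9 cube contributes its full rectangle; the cube at (0, 13) (footprint 19.5×4.5) is included at this height; After the difference (first − rest): starting from the 8×9 cube, the 19.5×4.5 cube at (0, 13) misses the remaining region (no effect) — 1 connected region. Overall, the cross-section is a single solid region. The nearest boundary edge runs (8.00, 9.00)→(8.00, 0.00); distance from the point to it = 1.68 mm. The point is not inside any of the regions above, so it lies outside the cross-section (1.68 mm from the nearest boundary).

outside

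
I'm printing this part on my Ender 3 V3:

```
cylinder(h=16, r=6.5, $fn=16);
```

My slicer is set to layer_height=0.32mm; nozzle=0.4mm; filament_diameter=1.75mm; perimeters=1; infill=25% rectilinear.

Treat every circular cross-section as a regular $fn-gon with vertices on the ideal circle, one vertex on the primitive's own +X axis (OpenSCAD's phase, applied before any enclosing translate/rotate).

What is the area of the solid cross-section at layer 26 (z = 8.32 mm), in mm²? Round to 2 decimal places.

At z = 8.32 mm: the r=6.5 cylinder gives a regular 16-gon of circumradius 6.5 (constant along its height) (area = (16/2)·6.500²·sin(360°/16) = 129.35 mm²). Overall, the cross-section is a single solid region. Net area = 129.35 mm².

129.35 mm²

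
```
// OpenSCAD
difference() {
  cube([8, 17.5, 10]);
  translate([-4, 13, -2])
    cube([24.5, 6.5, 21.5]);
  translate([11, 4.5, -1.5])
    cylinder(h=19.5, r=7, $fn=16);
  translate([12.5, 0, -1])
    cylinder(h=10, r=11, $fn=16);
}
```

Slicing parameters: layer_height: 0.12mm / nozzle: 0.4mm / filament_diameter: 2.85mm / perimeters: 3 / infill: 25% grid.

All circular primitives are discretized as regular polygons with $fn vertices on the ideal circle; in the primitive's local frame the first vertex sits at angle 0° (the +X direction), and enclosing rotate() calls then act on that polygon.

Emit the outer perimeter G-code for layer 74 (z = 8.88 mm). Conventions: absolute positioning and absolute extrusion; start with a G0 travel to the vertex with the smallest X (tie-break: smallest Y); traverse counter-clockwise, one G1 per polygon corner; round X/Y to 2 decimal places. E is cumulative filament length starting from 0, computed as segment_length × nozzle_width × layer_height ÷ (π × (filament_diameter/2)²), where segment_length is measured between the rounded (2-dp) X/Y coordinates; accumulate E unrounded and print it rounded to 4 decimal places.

At z = 8.88 mm: the cube (footprint 8×17.5) is included at this height; the 24.5×6.5 cube at (-4, 13) contributes its full rectangle; the cylinder at (11, 4.5): section is a regular 16-gon, circumradius r=7; the cylinder at (12.5, 0): section is a regular 16-gon, circumradius r=11; After the difference (first − rest): starting from the 8×17.5 cube, the 24.5×6.5 cube at (-4, 13) partially overlaps it — only the 36.00 mm² overlap (of its 159.25 mm²) is removed, clipping the outline; the r=7 cylinder at (11, 4.5) partially overlaps it — only the 32.63 mm² overlap (of its 150.01 mm²) is removed, clipping the outline; the r=11 cylinder at (12.5, 0) partially overlaps it — only the 14.41 mm² overlap (of its 370.44 mm²) is removed, clipping the outline — 1 connected region. The outline is a single polygon with 9 vertices. Extrusion per mm of travel: 0.4 × 0.12 / (π × 1.425²) = 0.007524. Accumulating E over each segment gives final E = 0.2847.

G0 X0.00 Y0.00 Z8.88
G1 X1.50 Y0.00 E0.0113
G1 X2.34 Y4.21 E0.0436
G1 X4.72 Y7.78 E0.0759
G1 X5.10 Y8.03 E0.0793
G1 X6.05 Y9.45 E0.0921
G1 X8.00 Y10.75 E0.1098
G1 X8.00 Y13.00 E0.1267
G1 X0.00 Y13.00 E0.1869
G1 X0.00 Y0.00 E0.2847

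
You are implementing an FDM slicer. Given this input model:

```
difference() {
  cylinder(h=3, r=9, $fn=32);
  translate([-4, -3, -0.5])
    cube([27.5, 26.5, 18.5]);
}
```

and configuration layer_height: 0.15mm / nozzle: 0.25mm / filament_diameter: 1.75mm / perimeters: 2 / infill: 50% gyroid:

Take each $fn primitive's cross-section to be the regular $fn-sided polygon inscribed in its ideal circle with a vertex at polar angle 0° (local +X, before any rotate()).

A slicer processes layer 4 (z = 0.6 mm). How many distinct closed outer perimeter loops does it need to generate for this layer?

At z = 0.6 mm: the cylinder: section is a regular 32-gon, circumradius r=9; the cube at (-4, -3) (footprint 27.5×26.5) is included at this height; Taking the first minus the rest: starting from the r=9 cylinder, the 27.5×26.5 cube at (-4, -3) partially overlaps it — only the 136.27 mm² overlap (of its 728.75 mm²) is removed, clipping the outline — 1 connected region. The result has 1 disconnected region.

1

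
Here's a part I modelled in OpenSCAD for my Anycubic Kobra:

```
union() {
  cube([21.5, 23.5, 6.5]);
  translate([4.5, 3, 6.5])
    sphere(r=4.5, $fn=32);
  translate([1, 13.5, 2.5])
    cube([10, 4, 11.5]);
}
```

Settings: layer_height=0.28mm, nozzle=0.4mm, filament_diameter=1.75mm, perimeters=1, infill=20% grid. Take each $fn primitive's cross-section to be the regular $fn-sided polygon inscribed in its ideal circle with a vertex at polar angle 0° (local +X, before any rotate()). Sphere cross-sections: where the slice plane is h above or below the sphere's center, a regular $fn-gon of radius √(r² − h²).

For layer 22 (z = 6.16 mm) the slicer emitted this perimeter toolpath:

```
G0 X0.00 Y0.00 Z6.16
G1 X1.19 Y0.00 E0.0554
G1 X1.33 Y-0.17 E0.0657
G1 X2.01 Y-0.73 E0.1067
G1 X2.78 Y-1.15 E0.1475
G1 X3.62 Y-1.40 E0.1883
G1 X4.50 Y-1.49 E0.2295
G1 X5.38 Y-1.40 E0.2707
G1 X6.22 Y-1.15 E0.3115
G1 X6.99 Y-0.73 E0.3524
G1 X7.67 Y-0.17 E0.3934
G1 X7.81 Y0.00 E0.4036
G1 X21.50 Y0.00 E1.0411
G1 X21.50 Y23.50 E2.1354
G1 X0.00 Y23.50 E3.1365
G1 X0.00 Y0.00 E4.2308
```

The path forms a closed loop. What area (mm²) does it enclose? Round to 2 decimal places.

Apply the shoelace formula to the sequence of (X, Y) vertices; enclosed area = 512.02 mm².

512.02 mm²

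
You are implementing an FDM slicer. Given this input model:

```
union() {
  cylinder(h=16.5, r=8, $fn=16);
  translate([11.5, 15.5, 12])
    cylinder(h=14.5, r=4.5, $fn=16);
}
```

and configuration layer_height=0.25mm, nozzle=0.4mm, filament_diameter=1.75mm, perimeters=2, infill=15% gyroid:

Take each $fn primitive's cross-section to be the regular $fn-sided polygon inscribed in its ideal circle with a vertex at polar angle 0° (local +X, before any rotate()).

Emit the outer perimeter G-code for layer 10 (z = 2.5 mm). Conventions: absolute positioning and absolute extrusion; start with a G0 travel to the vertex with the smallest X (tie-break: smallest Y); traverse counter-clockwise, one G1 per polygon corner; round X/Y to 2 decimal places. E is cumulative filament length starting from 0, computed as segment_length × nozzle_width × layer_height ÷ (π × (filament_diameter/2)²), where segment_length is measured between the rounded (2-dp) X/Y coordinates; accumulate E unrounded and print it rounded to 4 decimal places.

At z = 2.5 mm: the cylinder: section is a regular 16-gon, circumradius r=8; the cylinder at (11.5, 15.5) is not intersected at this z (z outside [12, 26.5]); Combining (union): only the r=8 cylinder is present, so the union is just that shape — 1 connected region. The outline is a single polygon with 16 vertices. Extrusion per mm of travel: 0.4 × 0.25 / (π × 0.875²) = 0.041575. Accumulating E over each segment gives final E = 2.0765.

G0 X-8.00 Y0.00 Z2.50
G1 X-7.39 Y-3.06 E0.1297
G1 X-5.66 Y-5.66 E0.2596
G1 X-3.06 Y-7.39 E0.3894
G1 X0.00 Y-8.00 E0.5191
G1 X3.06 Y-7.39 E0.6488
G1 X5.66 Y-5.66 E0.7787
G1 X7.39 Y-3.06 E0.9085
G1 X8.00 Y0.00 E1.0382
G1 X7.39 Y3.06 E1.1680
G1 X5.66 Y5.66 E1.2978
G1 X3.06 Y7.39 E1.4276
G1 X0.00 Y8.00 E1.5574
G1 X-3.06 Y7.39 E1.6871
G1 X-5.66 Y5.66 E1.8169
G1 X-7.39 Y3.06 E1.9468
G1 X-8.00 Y0.00 E2.0765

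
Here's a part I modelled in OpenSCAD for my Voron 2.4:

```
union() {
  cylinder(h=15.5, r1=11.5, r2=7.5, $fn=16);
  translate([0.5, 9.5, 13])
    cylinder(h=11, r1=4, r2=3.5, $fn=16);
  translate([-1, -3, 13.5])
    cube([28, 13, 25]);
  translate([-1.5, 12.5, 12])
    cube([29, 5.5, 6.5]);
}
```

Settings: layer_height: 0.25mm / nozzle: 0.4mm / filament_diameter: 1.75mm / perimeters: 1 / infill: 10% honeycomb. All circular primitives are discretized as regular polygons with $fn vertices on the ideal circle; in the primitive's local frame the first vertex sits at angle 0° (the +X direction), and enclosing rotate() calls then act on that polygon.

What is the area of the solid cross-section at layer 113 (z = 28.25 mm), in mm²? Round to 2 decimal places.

At z = 28.25 mm: the cone is absent (z outside [0, 15.5]); the cone at (0.5, 9.5) does not reach this height (z outside [13, 24]); the cube at (-1, -3) (footprint 28×13) is included at this height (area 364.00 mm²); the cube at (-1.5, 12.5) is not intersected at this z (z outside [12, 18.5]); Merging all regions: only the 28×13 cube at (-1, -3) is present, so the union is just that shape — area = 364.00 mm². Overall, the cross-section is a single solid region. Net area = 364.00 mm².

364.00 mm²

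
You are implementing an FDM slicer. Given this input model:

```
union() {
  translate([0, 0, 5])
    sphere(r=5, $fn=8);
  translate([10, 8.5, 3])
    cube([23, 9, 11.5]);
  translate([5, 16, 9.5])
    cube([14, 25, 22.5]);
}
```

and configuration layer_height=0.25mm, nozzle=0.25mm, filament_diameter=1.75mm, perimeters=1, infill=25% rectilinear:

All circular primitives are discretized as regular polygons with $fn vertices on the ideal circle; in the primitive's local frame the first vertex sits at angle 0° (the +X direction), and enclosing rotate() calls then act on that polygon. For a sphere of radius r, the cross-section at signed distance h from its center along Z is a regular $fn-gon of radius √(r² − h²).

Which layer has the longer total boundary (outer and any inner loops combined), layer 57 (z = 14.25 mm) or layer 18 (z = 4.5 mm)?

layer 57 (z = 14.25 mm)

Layer 57 (z = 14.25): the sphere does not reach this height (|z−center|=9.250 > r=5); the cube at (10, 8.5) is present — its section is the full 23×9 rectangle (perimeter 64.00 mm); the cube at (5, 16) (footprint 14×25) is included at this height (perimeter 78.00 mm); Combining (union): the regions partially overlap (shared area 13.50 mm²), so the edge portions inside another operand are dropped and the merged outline is re-measured after clipping — boundary = 121.00 mm. So its perimeter = 121.00 mm. Layer 18 (z = 4.5): the sphere: section is a regular 8-gon, circumradius = √(r²−h²) = √(5²−0.5²) = 4.975 (perimeter = 2·8·4.975·sin(180°/8) = 30.46 mm); the cube at (10, 8.5) is present — its section is the full 23×9 rectangle (perimeter 64.00 mm); the cube at (5, 16) does not reach this height (z outside [9.5, 32]); Taking the union: the 2 present regions are separate (no shared area or edge), so areas and boundary lengths simply add and each stays a separate island — boundary = 94.46 mm. So its perimeter = 94.46 mm. Layer 57 is larger (121.00 vs 94.46 mm).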